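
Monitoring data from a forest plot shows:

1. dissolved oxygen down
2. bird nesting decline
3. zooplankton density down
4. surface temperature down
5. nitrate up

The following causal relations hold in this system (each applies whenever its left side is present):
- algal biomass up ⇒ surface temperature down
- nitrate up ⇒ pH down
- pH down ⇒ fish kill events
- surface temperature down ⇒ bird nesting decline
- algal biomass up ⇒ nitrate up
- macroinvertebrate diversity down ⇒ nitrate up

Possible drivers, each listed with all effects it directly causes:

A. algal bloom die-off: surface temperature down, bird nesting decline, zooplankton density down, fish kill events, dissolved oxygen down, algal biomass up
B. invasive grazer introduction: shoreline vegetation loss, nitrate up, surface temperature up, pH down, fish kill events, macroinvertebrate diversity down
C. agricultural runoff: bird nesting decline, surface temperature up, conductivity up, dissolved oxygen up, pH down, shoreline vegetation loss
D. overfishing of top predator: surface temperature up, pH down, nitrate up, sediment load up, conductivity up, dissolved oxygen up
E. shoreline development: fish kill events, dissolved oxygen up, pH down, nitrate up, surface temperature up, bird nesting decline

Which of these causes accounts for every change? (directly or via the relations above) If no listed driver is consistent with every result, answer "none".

A

Testing each hypothesis:
(A) algal bloom die-off — accounts for every observation (nitrate up via algal biomass up → nitrate up)
(B) invasive grazer introduction — dissolved oxygen down -; bird nesting decline -; zooplankton density down -; surface temperature down -; nitrate up +
(C) agricultural runoff — dissolved oxygen down -; bird nesting decline +; zooplankton density down -; surface temperature down -; nitrate up -
(D) overfishing of top predator — fails on dissolved oxygen down, bird nesting decline, zooplankton density down, surface temperature down (predicts dissolved oxygen up, not dissolved oxygen down; predicts surface temperature up, not surface temperature down)
(E) shoreline development — fails on dissolved oxygen down, zooplankton density down, surface temperature down (predicts dissolved oxygen up, not dissolved oxygen down; predicts surface temperature up, not surface temperature down)
(A) is the only candidate with no mismatches.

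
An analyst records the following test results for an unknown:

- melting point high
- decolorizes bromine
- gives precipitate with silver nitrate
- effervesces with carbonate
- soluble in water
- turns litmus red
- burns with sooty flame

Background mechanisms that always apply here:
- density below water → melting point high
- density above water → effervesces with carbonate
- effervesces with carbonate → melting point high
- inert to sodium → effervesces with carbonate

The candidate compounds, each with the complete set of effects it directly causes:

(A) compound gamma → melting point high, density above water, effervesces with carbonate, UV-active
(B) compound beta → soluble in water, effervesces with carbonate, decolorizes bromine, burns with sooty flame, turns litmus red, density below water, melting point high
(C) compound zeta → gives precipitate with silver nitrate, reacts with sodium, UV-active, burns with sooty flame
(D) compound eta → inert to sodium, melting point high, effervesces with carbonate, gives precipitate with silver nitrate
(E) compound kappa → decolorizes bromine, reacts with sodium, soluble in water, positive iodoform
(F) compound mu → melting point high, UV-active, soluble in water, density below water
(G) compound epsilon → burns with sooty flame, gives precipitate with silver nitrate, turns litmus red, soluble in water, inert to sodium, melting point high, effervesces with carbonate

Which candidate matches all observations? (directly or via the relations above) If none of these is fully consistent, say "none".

Testing each hypothesis:
(A) compound gamma — does not account for decolorizes bromine, gives precipitate with silver nitrate, soluble in water, turns litmus red, burns with sooty flame
(B) compound beta — melting point high match; decolorizes bromine match; gives precipitate with silver nitrate miss; effervesces with carbonate match; soluble in water match; turns litmus red match; burns with sooty flame match
(C) compound zeta — melting point high miss; decolorizes bromine miss; gives precipitate with silver nitrate match; effervesces with carbonate miss; soluble in water miss; turns litmus red miss; burns with sooty flame match
(D) compound eta — melting point high match; decolorizes bromine miss; gives precipitate with silver nitrate match; effervesces with carbonate match; soluble in water miss; turns litmus red miss; burns with sooty flame miss
(E) compound kappa — does not account for melting point high, gives precipitate with silver nitrate, effervesces with carbonate, turns litmus red, burns with sooty flame
(F) compound mu — does not account for decolorizes bromine, gives precipitate with silver nitrate, effervesces with carbonate, turns litmus red, burns with sooty flame
(G) compound epsilon — does not account for decolorizes bromine
Every candidate fails on at least one observation.

none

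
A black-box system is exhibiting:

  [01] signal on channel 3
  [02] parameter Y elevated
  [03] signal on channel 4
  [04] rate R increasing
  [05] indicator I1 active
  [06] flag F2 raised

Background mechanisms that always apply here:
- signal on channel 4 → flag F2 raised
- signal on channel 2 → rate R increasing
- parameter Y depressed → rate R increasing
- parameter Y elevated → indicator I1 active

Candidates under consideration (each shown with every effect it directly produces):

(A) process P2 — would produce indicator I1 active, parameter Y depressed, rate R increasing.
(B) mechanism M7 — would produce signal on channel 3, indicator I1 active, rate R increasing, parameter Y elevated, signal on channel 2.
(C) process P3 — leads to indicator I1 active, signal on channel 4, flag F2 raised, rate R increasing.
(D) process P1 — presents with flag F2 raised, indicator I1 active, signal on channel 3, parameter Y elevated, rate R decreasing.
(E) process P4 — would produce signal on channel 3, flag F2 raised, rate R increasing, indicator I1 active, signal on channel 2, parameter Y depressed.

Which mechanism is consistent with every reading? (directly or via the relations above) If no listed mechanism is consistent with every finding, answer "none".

none

Per-candidate check:
(A) process P2 — fails on signal on channel 3, parameter Y elevated, signal on channel 4, flag F2 raised (predicts parameter Y depressed, not parameter Y elevated)
(B) mechanism M7 — does not account for signal on channel 4, flag F2 raised
(C) process P3 — signal on channel 3 ✗; parameter Y elevated ✗; signal on channel 4 ✓; rate R increasing ✓; indicator I1 active ✓; flag F2 raised ✓
(D) process P1 — fails on signal on channel 4, rate R increasing (predicts rate R decreasing, not rate R increasing)
(E) process P4 — fails on parameter Y elevated, signal on channel 4 (predicts parameter Y depressed, not parameter Y elevated)
No candidate is consistent with all observations.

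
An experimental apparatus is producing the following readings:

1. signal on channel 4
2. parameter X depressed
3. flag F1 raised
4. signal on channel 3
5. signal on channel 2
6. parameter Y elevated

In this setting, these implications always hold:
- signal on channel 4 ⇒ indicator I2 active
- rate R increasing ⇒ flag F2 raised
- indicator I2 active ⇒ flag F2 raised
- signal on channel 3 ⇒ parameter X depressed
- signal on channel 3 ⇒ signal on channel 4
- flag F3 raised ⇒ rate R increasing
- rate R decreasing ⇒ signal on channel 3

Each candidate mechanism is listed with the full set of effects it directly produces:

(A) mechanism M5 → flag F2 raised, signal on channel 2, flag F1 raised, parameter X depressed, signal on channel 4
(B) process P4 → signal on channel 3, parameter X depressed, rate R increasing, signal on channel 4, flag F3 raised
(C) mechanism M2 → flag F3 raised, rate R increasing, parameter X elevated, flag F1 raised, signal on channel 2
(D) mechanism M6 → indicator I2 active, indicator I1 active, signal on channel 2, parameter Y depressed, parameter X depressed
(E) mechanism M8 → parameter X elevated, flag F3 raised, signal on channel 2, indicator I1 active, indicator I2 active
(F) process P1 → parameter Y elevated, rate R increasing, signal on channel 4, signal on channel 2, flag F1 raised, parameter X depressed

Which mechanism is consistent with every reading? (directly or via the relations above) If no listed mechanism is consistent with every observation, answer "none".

Checking each candidate against the observations:
(A) mechanism M5 — signal on channel 4 +; parameter X depressed +; flag F1 raised +; signal on channel 3 -; signal on channel 2 +; parameter Y elevated -
(B) process P4 — signal on channel 4 +; parameter X depressed +; flag F1 raised -; signal on channel 3 +; signal on channel 2 -; parameter Y elevated -
(C) mechanism M2 — fails on signal on channel 4, parameter X depressed, signal on channel 3, parameter Y elevated (predicts parameter X elevated, not parameter X depressed)
(D) mechanism M6 — fails on signal on channel 4, flag F1 raised, signal on channel 3, parameter Y elevated (predicts parameter Y depressed, not parameter Y elevated)
(E) mechanism M8 — fails on signal on channel 4, parameter X depressed, flag F1 raised, signal on channel 3, parameter Y elevated (predicts parameter X elevated, not parameter X depressed)
(F) process P1 — signal on channel 4 +; parameter X depressed +; flag F1 raised +; signal on channel 3 -; signal on channel 2 +; parameter Y elevated +
None of the listed candidates fits everything.

none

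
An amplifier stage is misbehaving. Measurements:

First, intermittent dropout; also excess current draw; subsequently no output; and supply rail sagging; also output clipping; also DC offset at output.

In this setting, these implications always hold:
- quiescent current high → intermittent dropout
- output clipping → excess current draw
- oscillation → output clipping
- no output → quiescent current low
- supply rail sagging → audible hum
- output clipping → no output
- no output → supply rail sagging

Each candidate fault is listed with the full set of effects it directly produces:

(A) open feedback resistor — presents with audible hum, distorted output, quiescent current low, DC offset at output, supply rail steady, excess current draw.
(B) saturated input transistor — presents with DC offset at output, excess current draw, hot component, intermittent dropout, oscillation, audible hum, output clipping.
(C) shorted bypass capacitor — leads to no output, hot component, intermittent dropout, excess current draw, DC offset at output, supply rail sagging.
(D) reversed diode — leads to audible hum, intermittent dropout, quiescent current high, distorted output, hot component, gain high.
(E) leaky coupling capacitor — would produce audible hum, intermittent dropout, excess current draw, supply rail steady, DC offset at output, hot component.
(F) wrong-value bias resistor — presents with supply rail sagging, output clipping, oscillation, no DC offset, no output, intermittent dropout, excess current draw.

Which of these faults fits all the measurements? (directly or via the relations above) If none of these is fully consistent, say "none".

B

Checking each candidate against the observations:
(A) open feedback resistor — intermittent dropout -; excess current draw +; no output -; supply rail sagging -; output clipping -; DC offset at output +
(B) saturated input transistor — intermittent dropout +; excess current draw +; no output + (by output clipping → no output); supply rail sagging + (by output clipping → no output → supply rail sagging); output clipping +; DC offset at output +
(C) shorted bypass capacitor — does not account for output clipping
(D) reversed diode — does not account for excess current draw, no output, supply rail sagging, output clipping, DC offset at output
(E) leaky coupling capacitor — fails on no output, supply rail sagging, output clipping (predicts supply rail steady, not supply rail sagging)
(F) wrong-value bias resistor — intermittent dropout +; excess current draw +; no output +; supply rail sagging +; output clipping +; DC offset at output -
(B) alone accounts for all the evidence.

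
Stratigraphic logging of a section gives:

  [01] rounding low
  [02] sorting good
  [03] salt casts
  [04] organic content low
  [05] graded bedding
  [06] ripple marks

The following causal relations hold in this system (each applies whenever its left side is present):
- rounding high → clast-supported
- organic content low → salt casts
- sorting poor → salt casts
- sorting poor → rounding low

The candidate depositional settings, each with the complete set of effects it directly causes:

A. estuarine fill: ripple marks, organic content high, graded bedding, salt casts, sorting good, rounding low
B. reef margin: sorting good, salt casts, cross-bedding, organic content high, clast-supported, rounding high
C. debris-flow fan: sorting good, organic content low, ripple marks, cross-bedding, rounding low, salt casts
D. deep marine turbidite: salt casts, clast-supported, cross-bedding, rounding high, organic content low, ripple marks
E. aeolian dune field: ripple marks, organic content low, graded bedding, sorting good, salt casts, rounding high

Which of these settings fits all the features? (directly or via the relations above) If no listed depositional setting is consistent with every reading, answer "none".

none

Checking each candidate against the observations:
(A) estuarine fill — rounding low match; sorting good match; salt casts match; organic content low miss; graded bedding match; ripple marks match
(B) reef margin — rounding low miss; sorting good match; salt casts match; organic content low miss; graded bedding miss; ripple marks miss
(C) debris-flow fan — rounding low match; sorting good match; salt casts match; organic content low match; graded bedding miss; ripple marks match
(D) deep marine turbidite — fails on rounding low, sorting good, graded bedding (predicts rounding high, not rounding low)
(E) aeolian dune field — fails on rounding low (predicts rounding high, not rounding low)
No candidate is consistent with all observations.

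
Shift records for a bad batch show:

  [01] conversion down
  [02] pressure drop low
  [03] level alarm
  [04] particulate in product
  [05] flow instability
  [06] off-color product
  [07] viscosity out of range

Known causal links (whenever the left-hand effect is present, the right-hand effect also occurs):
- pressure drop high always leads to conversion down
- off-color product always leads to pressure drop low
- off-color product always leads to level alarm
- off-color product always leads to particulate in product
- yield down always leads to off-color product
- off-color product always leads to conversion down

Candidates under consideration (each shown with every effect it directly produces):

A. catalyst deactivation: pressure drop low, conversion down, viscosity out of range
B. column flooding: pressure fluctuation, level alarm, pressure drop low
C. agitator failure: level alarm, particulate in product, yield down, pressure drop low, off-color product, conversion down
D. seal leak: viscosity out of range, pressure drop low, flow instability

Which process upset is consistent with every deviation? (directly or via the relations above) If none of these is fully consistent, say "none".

Checking each candidate against the observations:
(A) catalyst deactivation — conversion down ✓; pressure drop low ✓; level alarm ✗; particulate in product ✗; flow instability ✗; off-color product ✗; viscosity out of range ✓
(B) column flooding — does not account for conversion down, particulate in product, flow instability, off-color product, viscosity out of range
(C) agitator failure — conversion down ✓; pressure drop low ✓; level alarm ✓; particulate in product ✓; flow instability ✗; off-color product ✓; viscosity out of range ✗
(D) seal leak — conversion down ✗; pressure drop low ✓; level alarm ✗; particulate in product ✗; flow instability ✓; off-color product ✗; viscosity out of range ✓
None of the listed candidates fits everything.

none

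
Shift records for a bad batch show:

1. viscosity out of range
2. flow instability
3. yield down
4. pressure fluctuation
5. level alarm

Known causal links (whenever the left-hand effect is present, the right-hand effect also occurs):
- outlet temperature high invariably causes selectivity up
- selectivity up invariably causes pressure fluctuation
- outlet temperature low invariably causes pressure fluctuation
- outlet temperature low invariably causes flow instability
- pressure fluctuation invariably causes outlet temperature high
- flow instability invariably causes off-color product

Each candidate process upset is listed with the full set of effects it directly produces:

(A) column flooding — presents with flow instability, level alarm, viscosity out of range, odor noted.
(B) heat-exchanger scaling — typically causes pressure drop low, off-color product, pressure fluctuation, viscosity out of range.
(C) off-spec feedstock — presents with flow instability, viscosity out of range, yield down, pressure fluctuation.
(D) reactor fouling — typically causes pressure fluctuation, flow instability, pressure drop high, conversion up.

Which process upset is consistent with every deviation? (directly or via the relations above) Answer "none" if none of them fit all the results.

For each candidate, compare predicted effects to what was observed:
(A) column flooding — does not account for yield down, pressure fluctuation
(B) heat-exchanger scaling — does not account for flow instability, yield down, level alarm
(C) off-spec feedstock — viscosity out of range ✓; flow instability ✓; yield down ✓; pressure fluctuation ✓; level alarm ✗
(D) reactor fouling — does not account for viscosity out of range, yield down, level alarm
No candidate is consistent with all observations.

none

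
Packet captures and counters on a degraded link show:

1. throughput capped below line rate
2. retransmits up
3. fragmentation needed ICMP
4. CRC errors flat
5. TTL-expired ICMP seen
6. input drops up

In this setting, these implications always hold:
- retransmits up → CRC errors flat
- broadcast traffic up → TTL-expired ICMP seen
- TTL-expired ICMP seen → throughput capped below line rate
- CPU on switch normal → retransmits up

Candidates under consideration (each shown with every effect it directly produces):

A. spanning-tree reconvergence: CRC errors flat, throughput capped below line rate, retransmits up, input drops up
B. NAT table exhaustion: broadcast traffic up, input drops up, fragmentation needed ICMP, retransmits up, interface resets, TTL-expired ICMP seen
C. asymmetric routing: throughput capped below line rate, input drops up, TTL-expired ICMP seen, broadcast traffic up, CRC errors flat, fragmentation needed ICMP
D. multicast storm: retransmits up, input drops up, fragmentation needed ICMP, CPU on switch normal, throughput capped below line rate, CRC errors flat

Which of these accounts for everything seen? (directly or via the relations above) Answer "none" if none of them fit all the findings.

Testing each hypothesis:
(A) spanning-tree reconvergence — throughput capped below line rate yes; retransmits up yes; fragmentation needed ICMP NO; CRC errors flat yes; TTL-expired ICMP seen NO; input drops up yes
(B) NAT table exhaustion — throughput capped below line rate yes (through TTL-expired ICMP seen → throughput capped below line rate); retransmits up yes; fragmentation needed ICMP yes; CRC errors flat yes (through retransmits up → CRC errors flat); TTL-expired ICMP seen yes; input drops up yes
(C) asymmetric routing — throughput capped below line rate yes; retransmits up NO; fragmentation needed ICMP yes; CRC errors flat yes; TTL-expired ICMP seen yes; input drops up yes
(D) multicast storm — does not account for TTL-expired ICMP seen
(B) alone accounts for all the evidence.

B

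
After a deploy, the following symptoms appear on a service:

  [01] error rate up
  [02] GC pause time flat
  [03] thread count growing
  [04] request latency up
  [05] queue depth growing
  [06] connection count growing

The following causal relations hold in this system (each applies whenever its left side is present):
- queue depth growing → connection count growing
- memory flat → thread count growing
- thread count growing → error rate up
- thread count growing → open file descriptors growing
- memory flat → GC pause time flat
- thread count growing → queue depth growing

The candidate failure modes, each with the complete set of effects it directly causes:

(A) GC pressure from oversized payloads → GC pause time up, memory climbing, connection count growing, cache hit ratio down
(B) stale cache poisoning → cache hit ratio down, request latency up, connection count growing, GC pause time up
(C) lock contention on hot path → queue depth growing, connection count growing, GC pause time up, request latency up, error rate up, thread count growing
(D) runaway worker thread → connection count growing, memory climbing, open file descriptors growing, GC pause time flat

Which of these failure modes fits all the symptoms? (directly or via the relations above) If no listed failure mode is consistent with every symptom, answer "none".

Checking each candidate against the observations:
(A) GC pressure from oversized payloads — error rate up miss; GC pause time flat miss; thread count growing miss; request latency up miss; queue depth growing miss; connection count growing match
(B) stale cache poisoning — error rate up miss; GC pause time flat miss; thread count growing miss; request latency up match; queue depth growing miss; connection count growing match
(C) lock contention on hot path — fails on GC pause time flat (predicts GC pause time up, not GC pause time flat)
(D) runaway worker thread — does not account for error rate up, thread count growing, request latency up, queue depth growing
None of the listed candidates fits everything.

none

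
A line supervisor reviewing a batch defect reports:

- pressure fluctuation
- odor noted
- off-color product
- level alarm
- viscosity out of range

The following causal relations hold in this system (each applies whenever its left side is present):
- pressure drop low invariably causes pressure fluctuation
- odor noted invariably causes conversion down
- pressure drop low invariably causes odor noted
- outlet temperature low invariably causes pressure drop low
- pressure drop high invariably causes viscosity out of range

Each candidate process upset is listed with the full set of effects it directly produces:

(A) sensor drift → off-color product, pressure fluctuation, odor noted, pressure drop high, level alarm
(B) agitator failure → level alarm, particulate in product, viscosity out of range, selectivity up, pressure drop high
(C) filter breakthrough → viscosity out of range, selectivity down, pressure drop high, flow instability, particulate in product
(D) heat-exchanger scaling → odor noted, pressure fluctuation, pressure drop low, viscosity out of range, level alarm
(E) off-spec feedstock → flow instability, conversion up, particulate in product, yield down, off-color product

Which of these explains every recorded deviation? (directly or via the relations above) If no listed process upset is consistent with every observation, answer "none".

A

Per-candidate check:
(A) sensor drift — accounts for every observation (viscosity out of range by pressure drop high → viscosity out of range)
(B) agitator failure — does not account for pressure fluctuation, odor noted, off-color product
(C) filter breakthrough — pressure fluctuation miss; odor noted miss; off-color product miss; level alarm miss; viscosity out of range match
(D) heat-exchanger scaling — pressure fluctuation match; odor noted match; off-color product miss; level alarm match; viscosity out of range match
(E) off-spec feedstock — pressure fluctuation miss; odor noted miss; off-color product match; level alarm miss; viscosity out of range miss
Only (A) is consistent with every observation.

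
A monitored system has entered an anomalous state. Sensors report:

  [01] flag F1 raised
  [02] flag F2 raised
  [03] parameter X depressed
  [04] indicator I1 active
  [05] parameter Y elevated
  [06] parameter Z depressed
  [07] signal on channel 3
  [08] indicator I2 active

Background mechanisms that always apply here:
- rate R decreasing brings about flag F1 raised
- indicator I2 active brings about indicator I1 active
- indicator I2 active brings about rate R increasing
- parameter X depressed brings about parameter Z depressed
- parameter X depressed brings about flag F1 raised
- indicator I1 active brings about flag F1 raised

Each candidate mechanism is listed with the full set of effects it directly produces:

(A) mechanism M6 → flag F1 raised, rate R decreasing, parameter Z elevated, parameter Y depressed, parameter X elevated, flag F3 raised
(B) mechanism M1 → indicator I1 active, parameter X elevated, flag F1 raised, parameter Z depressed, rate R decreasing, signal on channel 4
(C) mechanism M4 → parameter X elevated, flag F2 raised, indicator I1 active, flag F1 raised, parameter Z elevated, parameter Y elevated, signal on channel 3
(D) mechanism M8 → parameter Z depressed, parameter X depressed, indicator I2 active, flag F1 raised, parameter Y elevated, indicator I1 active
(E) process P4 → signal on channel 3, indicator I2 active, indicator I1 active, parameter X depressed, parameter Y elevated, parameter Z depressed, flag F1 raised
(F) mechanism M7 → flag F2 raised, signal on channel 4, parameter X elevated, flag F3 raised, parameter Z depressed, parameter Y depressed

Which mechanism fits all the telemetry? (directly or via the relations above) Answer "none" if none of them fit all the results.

Testing each hypothesis:
(A) mechanism M6 — flag F1 raised yes; flag F2 raised NO; parameter X depressed NO; indicator I1 active NO; parameter Y elevated NO; parameter Z depressed NO; signal on channel 3 NO; indicator I2 active NO
(B) mechanism M1 — fails on flag F2 raised, parameter X depressed, parameter Y elevated, signal on channel 3, indicator I2 active (predicts parameter X elevated, not parameter X depressed)
(C) mechanism M4 — flag F1 raised yes; flag F2 raised yes; parameter X depressed NO; indicator I1 active yes; parameter Y elevated yes; parameter Z depressed NO; signal on channel 3 yes; indicator I2 active NO
(D) mechanism M8 — flag F1 raised yes; flag F2 raised NO; parameter X depressed yes; indicator I1 active yes; parameter Y elevated yes; parameter Z depressed yes; signal on channel 3 NO; indicator I2 active yes
(E) process P4 — does not account for flag F2 raised
(F) mechanism M7 — fails on flag F1 raised, parameter X depressed, indicator I1 active, parameter Y elevated, signal on channel 3, indicator I2 active (predicts parameter X elevated, not parameter X depressed; predicts parameter Y depressed, not parameter Y elevated)
None of the listed candidates fits everything.

none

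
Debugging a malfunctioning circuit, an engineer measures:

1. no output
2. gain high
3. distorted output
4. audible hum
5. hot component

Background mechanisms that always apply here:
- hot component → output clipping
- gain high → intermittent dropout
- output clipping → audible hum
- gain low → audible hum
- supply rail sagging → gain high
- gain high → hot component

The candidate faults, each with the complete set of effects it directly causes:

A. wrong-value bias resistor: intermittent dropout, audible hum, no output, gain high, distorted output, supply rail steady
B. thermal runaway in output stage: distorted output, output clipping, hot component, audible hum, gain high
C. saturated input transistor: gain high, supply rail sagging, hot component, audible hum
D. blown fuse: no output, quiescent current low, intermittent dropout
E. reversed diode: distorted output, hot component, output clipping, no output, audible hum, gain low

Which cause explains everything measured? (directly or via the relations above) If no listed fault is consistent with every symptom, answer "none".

Testing each hypothesis:
(A) wrong-value bias resistor — no output yes; gain high yes; distorted output yes; audible hum yes; hot component yes (by gain high → hot component)
(B) thermal runaway in output stage — does not account for no output
(C) saturated input transistor — does not account for no output, distorted output
(D) blown fuse — does not account for gain high, distorted output, audible hum, hot component
(E) reversed diode — fails on gain high (predicts gain low, not gain high)
(A) alone accounts for all the evidence.

A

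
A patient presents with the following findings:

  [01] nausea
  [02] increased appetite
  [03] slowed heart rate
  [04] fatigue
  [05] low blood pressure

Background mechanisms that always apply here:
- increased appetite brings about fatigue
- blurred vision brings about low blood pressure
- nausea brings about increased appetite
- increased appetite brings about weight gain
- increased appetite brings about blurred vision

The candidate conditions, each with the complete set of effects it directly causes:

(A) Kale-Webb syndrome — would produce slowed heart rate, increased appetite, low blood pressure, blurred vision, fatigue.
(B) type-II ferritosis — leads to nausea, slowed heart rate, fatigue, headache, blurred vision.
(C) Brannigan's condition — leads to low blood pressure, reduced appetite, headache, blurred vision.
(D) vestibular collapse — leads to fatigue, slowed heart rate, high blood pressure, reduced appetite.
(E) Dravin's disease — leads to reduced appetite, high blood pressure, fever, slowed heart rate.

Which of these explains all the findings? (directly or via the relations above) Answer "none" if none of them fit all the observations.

B

Checking each candidate against the observations:
(A) Kale-Webb syndrome — nausea miss; increased appetite match; slowed heart rate match; fatigue match; low blood pressure match
(B) type-II ferritosis — accounts for every observation (increased appetite by nausea → increased appetite)
(C) Brannigan's condition — nausea miss; increased appetite miss; slowed heart rate miss; fatigue miss; low blood pressure match
(D) vestibular collapse — nausea miss; increased appetite miss; slowed heart rate match; fatigue match; low blood pressure miss
(E) Dravin's disease — nausea miss; increased appetite miss; slowed heart rate match; fatigue miss; low blood pressure miss
(B) alone accounts for all the evidence.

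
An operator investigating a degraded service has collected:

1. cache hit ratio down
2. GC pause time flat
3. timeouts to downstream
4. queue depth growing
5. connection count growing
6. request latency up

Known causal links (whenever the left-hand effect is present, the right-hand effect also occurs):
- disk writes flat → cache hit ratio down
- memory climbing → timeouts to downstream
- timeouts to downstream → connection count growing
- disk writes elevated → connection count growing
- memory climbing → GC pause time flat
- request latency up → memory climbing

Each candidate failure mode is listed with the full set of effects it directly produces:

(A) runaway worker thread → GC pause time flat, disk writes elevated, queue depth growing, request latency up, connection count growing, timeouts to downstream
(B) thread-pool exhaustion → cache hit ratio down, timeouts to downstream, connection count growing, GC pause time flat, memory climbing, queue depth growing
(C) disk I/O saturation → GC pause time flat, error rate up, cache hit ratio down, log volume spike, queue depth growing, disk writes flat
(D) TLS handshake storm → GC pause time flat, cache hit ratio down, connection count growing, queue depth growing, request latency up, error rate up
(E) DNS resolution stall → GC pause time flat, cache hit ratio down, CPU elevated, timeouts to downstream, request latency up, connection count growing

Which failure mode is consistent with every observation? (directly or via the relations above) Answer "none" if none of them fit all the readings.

For each candidate, compare predicted effects to what was observed:
(A) runaway worker thread — does not account for cache hit ratio down
(B) thread-pool exhaustion — cache hit ratio down +; GC pause time flat +; timeouts to downstream +; queue depth growing +; connection count growing +; request latency up -
(C) disk I/O saturation — does not account for timeouts to downstream, connection count growing, request latency up
(D) TLS handshake storm — accounts for every observation (timeouts to downstream by request latency up → memory climbing → timeouts to downstream)
(E) DNS resolution stall — does not account for queue depth growing
(D) is the only candidate with no mismatches.

D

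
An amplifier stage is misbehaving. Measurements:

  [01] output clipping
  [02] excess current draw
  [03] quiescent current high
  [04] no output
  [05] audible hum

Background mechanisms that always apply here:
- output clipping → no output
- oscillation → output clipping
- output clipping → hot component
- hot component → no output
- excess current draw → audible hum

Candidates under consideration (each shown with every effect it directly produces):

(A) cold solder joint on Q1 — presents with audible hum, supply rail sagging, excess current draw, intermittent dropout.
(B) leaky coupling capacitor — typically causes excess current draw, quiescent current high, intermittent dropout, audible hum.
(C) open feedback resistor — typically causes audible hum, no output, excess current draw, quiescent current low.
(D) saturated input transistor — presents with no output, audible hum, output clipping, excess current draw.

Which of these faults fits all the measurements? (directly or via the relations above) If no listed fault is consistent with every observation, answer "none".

Testing each hypothesis:
(A) cold solder joint on Q1 — does not account for output clipping, quiescent current high, no output
(B) leaky coupling capacitor — output clipping miss; excess current draw match; quiescent current high match; no output miss; audible hum match
(C) open feedback resistor — output clipping miss; excess current draw match; quiescent current high miss; no output match; audible hum match
(D) saturated input transistor — does not account for quiescent current high
No candidate is consistent with all observations.

none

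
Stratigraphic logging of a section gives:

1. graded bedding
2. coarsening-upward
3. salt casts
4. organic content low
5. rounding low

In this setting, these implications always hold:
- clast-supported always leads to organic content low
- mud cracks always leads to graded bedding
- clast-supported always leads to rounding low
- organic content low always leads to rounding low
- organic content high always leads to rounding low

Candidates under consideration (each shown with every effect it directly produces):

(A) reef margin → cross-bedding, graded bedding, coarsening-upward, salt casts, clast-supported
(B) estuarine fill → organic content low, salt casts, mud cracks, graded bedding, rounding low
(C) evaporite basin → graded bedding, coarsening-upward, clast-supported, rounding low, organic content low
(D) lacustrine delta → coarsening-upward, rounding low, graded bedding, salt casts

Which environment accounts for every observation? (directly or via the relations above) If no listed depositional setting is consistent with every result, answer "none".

For each candidate, compare predicted effects to what was observed:
(A) reef margin — accounts for every observation (organic content low via clast-supported → organic content low)
(B) estuarine fill — graded bedding +; coarsening-upward -; salt casts +; organic content low +; rounding low +
(C) evaporite basin — graded bedding +; coarsening-upward +; salt casts -; organic content low +; rounding low +
(D) lacustrine delta — does not account for organic content low
Only (A) is consistent with every observation.

A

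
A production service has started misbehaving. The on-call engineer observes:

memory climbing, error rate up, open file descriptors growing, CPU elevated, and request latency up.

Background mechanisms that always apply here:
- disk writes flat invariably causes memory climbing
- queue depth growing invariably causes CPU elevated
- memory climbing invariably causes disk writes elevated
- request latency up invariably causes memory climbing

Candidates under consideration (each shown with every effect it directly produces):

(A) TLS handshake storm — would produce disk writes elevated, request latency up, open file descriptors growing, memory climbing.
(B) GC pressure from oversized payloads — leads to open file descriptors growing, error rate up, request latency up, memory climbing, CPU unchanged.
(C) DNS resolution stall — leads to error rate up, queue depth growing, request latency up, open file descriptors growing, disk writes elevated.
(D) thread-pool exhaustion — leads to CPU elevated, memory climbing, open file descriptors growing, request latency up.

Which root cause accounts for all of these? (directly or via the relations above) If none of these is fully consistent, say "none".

C

Testing each hypothesis:
(A) TLS handshake storm — does not account for error rate up, CPU elevated
(B) GC pressure from oversized payloads — fails on CPU elevated (predicts CPU unchanged, not CPU elevated)
(C) DNS resolution stall — memory climbing ✓ (through request latency up → memory climbing); error rate up ✓; open file descriptors growing ✓; CPU elevated ✓ (through queue depth growing → CPU elevated); request latency up ✓
(D) thread-pool exhaustion — does not account for error rate up
(C) alone accounts for all the evidence.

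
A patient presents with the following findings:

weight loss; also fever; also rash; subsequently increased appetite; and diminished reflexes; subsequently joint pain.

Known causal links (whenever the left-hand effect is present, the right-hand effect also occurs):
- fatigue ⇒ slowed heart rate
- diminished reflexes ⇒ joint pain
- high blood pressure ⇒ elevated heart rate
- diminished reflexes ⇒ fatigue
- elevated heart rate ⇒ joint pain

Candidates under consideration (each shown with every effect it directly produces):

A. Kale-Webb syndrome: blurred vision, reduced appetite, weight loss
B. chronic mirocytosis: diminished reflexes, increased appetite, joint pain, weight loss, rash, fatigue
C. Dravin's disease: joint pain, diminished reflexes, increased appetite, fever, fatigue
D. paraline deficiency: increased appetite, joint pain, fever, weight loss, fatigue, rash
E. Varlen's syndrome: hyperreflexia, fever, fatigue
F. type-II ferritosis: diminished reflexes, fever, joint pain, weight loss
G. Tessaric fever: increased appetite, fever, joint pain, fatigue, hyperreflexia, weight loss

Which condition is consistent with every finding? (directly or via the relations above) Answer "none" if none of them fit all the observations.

none

Testing each hypothesis:
(A) Kale-Webb syndrome — fails on fever, rash, increased appetite, diminished reflexes, joint pain (predicts reduced appetite, not increased appetite)
(B) chronic mirocytosis — does not account for fever
(C) Dravin's disease — weight loss miss; fever match; rash miss; increased appetite match; diminished reflexes match; joint pain match
(D) paraline deficiency — weight loss match; fever match; rash match; increased appetite match; diminished reflexes miss; joint pain match
(E) Varlen's syndrome — fails on weight loss, rash, increased appetite, diminished reflexes, joint pain (predicts hyperreflexia, not diminished reflexes)
(F) type-II ferritosis — weight loss match; fever match; rash miss; increased appetite miss; diminished reflexes match; joint pain match
(G) Tessaric fever — fails on rash, diminished reflexes (predicts hyperreflexia, not diminished reflexes)
None of the listed candidates fits everything.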